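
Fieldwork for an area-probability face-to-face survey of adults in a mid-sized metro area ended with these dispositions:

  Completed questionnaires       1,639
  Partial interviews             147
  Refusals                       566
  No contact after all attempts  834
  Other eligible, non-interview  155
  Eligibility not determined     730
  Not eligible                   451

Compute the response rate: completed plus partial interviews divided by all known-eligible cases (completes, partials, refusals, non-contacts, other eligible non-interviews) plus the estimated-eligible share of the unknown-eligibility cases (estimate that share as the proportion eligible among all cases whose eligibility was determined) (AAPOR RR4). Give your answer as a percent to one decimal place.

Num → 1639 + 147 = 1786
Determined eligible → 1639 + 147 + 566 + 834 + 155 = 3341
e = 3341 / (3341 + 451) = 3341 / 3792 = 0.8811
e × U → 0.8811 × 730 = 643.20
Denom → 3341 + 643.20 = 3984.20
RR4 = 1786 / 3984.20 = 0.4483

44.8%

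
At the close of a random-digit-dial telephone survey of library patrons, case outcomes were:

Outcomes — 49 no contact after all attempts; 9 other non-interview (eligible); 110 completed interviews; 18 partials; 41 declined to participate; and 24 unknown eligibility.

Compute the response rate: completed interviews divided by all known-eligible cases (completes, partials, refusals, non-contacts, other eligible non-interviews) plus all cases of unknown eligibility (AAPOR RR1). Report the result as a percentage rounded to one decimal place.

Num = 110
Denom = 110 + 18 + 41 + 49 + 9 + 24 = 251
RR1 = 110 / 251 = 0.4382

43.8%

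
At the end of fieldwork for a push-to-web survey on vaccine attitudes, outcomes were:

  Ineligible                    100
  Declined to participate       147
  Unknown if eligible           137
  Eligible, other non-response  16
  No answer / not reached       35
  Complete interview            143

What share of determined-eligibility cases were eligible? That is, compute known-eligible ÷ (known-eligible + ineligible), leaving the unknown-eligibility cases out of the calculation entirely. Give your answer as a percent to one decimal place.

Determined eligible = 143 + 147 + 35 + 16 = 341
e = 341 / (341 + 100) = 341 / 441 = 0.7732

77.3%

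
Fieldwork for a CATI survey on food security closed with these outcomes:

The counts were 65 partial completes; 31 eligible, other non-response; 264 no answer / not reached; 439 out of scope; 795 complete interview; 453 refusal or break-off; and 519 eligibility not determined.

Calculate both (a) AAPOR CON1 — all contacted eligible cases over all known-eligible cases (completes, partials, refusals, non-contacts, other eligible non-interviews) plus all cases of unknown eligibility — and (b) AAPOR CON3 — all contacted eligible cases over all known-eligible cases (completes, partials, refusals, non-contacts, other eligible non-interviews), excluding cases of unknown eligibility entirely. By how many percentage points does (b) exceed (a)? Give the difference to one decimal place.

20.4

Num → 795 + 65 + 453 + 31 = 1344
Denominator → 795 + 65 + 453 + 264 + 31 + 519 = 2127
CON1 = 1344 / 2127 = 0.6319
Denominator → 795 + 65 + 453 + 264 + 31 = 1608
CON3 = 1344 / 1608 = 0.8358
Difference = 83.58 − 63.19 = 20.39 percentage points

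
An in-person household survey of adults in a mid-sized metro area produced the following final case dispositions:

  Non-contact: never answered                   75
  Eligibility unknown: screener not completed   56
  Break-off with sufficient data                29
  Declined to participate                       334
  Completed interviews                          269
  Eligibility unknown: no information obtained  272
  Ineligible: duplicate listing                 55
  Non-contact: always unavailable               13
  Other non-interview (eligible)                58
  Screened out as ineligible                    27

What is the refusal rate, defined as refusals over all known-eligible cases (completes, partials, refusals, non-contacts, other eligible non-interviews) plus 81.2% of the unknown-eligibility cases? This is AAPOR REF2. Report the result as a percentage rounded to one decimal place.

No contact after all attempts = 75 + 13 = 88
Unknown eligibility = 56 + 272 = 328
Ineligible = 27 + 55 = 82
Top → 334
Known eligible → 269 + 29 + 334 + 88 + 58 = 778
e × U → 0.8120 × 328 = 266.34
Base → 778 + 266.34 = 1044.34
REF2 = 334 / 1044.34 = 0.3198

32.0%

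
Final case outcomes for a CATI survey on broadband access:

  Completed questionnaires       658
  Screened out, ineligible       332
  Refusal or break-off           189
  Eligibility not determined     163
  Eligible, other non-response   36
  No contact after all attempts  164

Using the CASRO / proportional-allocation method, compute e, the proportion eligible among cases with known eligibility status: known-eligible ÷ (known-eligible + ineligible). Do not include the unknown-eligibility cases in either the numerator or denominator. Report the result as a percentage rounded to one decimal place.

Determined eligible = 658 + 189 + 164 + 36 = 1047
e = 1047 / (1047 + 332) = 1047 / 1379 = 0.7592

75.9%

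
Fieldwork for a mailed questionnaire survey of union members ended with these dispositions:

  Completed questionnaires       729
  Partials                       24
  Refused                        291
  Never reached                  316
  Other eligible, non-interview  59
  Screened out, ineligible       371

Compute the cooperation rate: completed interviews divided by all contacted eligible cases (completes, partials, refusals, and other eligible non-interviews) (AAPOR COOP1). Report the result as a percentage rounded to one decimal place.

Num → 729
Denominator → 729 + 24 + 291 + 59 = 1103
COOP1 = 729 / 1103 = 0.6609

66.1%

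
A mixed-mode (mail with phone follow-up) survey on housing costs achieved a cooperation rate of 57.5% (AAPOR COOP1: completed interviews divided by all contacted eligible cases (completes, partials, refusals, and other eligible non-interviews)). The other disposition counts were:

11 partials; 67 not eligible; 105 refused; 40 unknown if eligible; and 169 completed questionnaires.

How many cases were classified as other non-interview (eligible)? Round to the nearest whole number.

9

COOP1 = 169 / D = 0.575
D = 169 / 0.575 = 293.9
Remaining denominator categories sum to 285
other non-interview (eligible) = 293.9 − 285 ≈ 9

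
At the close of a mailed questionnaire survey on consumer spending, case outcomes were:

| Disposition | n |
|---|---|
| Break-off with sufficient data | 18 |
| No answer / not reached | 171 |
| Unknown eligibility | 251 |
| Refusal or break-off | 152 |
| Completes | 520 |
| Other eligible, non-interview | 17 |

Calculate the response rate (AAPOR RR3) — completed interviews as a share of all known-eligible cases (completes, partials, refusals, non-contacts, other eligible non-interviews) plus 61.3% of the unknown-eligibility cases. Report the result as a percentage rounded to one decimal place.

Numerator: 520
Known eligible: 520 + 18 + 152 + 171 + 17 = 878
Eligible share of unknowns: 0.6130 × 251 = 153.86
Denom: 878 + 153.86 = 1031.86
RR3 = 520 / 1031.86 = 0.5039

50.4%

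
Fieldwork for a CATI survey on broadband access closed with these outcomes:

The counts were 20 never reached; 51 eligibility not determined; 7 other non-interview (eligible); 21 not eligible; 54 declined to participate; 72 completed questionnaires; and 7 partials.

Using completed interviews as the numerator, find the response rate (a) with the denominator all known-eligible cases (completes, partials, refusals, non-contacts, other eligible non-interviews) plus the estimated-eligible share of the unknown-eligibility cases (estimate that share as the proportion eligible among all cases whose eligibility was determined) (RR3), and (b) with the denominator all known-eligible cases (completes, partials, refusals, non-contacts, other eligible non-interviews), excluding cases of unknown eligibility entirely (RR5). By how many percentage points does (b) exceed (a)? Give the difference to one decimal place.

9.9

Top → 72
Eligible (known) → 72 + 7 + 54 + 20 + 7 = 160
e = 160 / (160 + 21) = 160 / 181 = 0.8840
e × U → 0.8840 × 51 = 45.08
Base → 160 + 45.08 = 205.08
RR3 = 72 / 205.08 = 0.3511
Base → 72 + 7 + 54 + 20 + 7 = 160
RR5 = 72 / 160 = 0.4500
Difference = 45.00 − 35.11 = 9.89 percentage points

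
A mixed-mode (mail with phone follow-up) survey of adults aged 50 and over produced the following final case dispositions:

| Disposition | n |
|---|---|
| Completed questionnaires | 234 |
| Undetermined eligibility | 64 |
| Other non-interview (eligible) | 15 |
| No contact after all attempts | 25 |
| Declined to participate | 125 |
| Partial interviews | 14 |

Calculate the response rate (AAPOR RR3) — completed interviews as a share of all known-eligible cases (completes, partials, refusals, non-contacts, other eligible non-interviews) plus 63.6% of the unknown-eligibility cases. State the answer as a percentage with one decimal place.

Top: 234
Known eligible: 234 + 14 + 125 + 25 + 15 = 413
e × U: 0.6360 × 64 = 40.70
Denominator: 413 + 40.70 = 453.70
RR3 = 234 / 453.70 = 0.5158

51.6%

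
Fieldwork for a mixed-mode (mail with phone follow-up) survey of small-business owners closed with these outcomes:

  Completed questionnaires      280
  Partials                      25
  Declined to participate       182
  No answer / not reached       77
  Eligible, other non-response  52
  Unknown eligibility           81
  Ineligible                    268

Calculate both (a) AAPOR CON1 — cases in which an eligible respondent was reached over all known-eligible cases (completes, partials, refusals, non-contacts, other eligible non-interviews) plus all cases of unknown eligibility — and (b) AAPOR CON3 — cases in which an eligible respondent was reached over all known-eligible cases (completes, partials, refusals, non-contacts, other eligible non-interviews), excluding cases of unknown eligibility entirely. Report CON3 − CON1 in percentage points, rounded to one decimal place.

Top = 280 + 25 + 182 + 52 = 539
Denominator = 280 + 25 + 182 + 77 + 52 + 81 = 697
CON1 = 539 / 697 = 0.7733
Denominator = 280 + 25 + 182 + 77 + 52 = 616
CON3 = 539 / 616 = 0.8750
Difference = 87.50 − 77.33 = 10.17 percentage points

10.2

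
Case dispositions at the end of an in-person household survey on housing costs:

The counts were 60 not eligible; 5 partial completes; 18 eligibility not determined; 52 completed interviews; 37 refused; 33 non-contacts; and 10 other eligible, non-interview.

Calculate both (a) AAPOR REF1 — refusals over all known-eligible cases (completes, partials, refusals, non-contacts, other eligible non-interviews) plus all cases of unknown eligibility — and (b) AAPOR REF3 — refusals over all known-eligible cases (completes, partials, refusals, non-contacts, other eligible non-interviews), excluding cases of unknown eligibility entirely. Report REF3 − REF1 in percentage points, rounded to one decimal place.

3.1

Numerator = 37
Base = 52 + 5 + 37 + 33 + 10 + 18 = 155
REF1 = 37 / 155 = 0.2387
Base = 52 + 5 + 37 + 33 + 10 = 137
REF3 = 37 / 137 = 0.2701
Difference = 27.01 − 23.87 = 3.14 percentage points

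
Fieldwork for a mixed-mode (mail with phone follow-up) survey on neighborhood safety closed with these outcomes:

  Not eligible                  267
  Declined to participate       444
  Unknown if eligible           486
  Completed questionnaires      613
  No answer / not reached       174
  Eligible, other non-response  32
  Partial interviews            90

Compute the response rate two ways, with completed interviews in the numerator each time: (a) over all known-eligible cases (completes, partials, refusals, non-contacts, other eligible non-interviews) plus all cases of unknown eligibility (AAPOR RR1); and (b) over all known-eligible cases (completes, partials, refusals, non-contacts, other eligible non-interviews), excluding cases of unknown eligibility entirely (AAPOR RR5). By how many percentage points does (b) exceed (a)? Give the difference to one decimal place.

12.0

Num = 613
Denominator = 613 + 90 + 444 + 174 + 32 + 486 = 1839
RR1 = 613 / 1839 = 0.3333
Denominator = 613 + 90 + 444 + 174 + 32 = 1353
RR5 = 613 / 1353 = 0.4531
Difference = 45.31 − 33.33 = 11.98 percentage points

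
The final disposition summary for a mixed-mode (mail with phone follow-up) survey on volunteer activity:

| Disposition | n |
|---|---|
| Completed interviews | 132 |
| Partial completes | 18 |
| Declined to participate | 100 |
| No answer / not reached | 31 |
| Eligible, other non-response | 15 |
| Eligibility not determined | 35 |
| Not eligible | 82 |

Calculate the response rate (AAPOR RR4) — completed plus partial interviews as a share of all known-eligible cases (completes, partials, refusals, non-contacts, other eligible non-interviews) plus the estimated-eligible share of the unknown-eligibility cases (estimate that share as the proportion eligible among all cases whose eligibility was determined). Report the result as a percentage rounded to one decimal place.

46.4%

Numerator → 132 + 18 = 150
Eligible (known) → 132 + 18 + 100 + 31 + 15 = 296
e = 296 / (296 + 82) = 296 / 378 = 0.7831
Eligible share of unknowns → 0.7831 × 35 = 27.41
Denom → 296 + 27.41 = 323.41
RR4 = 150 / 323.41 = 0.4638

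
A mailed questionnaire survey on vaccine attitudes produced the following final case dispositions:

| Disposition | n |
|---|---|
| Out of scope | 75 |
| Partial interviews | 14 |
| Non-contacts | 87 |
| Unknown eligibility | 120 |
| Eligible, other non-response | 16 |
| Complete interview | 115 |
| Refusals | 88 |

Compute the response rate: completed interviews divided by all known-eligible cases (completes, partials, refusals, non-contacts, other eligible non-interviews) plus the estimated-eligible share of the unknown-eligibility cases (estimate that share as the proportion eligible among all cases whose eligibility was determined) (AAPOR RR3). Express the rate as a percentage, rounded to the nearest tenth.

27.6%

Numerator: 115
Eligible (known): 115 + 14 + 88 + 87 + 16 = 320
e = 320 / (320 + 75) = 320 / 395 = 0.8101
Eligible share of unknowns: 0.8101 × 120 = 97.21
Denominator: 320 + 97.21 = 417.21
RR3 = 115 / 417.21 = 0.2756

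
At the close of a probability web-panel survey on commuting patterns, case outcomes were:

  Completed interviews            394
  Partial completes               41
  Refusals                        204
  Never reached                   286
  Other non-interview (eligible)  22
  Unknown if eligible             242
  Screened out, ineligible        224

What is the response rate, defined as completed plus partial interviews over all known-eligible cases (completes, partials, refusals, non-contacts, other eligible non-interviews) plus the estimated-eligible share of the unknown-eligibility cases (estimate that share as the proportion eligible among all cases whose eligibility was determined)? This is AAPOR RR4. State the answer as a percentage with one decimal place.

Numerator: 394 + 41 = 435
Eligible (known): 394 + 41 + 204 + 286 + 22 = 947
e = 947 / (947 + 224) = 947 / 1171 = 0.8087
Estimated eligible among unknowns: 0.8087 × 242 = 195.71
Denominator: 947 + 195.71 = 1142.71
RR4 = 435 / 1142.71 = 0.3807

38.1%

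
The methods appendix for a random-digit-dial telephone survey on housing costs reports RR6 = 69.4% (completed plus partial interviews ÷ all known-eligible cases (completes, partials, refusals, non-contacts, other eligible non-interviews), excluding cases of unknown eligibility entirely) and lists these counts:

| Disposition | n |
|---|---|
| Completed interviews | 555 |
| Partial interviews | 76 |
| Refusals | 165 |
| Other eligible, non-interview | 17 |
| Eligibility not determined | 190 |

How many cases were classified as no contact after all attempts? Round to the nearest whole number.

96

Num: 555 + 76 = 631
RR6 = 631 / D = 0.694
D = 631 / 0.694 = 909.2
Other denominator terms total 813
no contact after all attempts = 909.2 − 813 ≈ 96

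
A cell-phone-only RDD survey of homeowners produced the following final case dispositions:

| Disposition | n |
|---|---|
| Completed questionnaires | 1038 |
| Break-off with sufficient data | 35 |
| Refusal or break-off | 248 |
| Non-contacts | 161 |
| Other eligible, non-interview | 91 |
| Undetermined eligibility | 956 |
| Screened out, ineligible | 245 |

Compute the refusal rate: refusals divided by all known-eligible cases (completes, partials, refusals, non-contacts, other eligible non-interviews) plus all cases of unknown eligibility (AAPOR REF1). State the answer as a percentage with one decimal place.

9.8%

Top = 248
Denom = 1038 + 35 + 248 + 161 + 91 + 956 = 2529
REF1 = 248 / 2529 = 0.0981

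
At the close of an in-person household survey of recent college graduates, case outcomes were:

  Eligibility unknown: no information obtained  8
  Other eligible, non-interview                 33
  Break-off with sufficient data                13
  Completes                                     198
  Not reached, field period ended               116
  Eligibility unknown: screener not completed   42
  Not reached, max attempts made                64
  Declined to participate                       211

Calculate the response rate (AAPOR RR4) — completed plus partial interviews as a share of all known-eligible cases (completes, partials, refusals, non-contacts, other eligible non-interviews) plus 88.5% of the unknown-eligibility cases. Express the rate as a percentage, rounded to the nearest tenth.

Never reached = 116 + 64 = 180
Undetermined eligibility = 42 + 8 = 50
Top = 198 + 13 = 211
Determined eligible = 198 + 13 + 211 + 180 + 33 = 635
Estimated eligible among unknowns = 0.8850 × 50 = 44.25
Denominator = 635 + 44.25 = 679.25
RR4 = 211 / 679.25 = 0.3106

31.1%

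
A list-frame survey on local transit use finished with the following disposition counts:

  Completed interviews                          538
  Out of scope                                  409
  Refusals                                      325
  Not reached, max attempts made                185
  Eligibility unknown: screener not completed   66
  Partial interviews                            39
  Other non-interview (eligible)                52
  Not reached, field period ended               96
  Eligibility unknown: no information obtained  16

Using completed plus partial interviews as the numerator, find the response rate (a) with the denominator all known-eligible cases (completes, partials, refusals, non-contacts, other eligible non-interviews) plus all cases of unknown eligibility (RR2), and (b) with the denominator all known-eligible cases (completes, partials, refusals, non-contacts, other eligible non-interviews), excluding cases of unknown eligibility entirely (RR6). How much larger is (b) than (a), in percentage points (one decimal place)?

Non-contacts = 96 + 185 = 281
Eligibility not determined = 66 + 16 = 82
Num: 538 + 39 = 577
Denominator: 538 + 39 + 325 + 281 + 52 + 82 = 1317
RR2 = 577 / 1317 = 0.4381
Denominator: 538 + 39 + 325 + 281 + 52 = 1235
RR6 = 577 / 1235 = 0.4672
Difference = 46.72 − 43.81 = 2.91 percentage points

2.9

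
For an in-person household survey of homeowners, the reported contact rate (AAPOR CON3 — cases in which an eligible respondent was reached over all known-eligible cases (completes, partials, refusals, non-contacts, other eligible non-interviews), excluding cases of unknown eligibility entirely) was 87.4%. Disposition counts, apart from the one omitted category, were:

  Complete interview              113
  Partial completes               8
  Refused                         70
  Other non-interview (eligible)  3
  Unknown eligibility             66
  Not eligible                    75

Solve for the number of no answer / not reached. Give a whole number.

28

Num: 113 + 8 + 70 + 3 = 194
CON3 = 194 / D = 0.874
D = 194 / 0.874 = 222.0
Rest of base = 194
no answer / not reached = 222.0 − 194 ≈ 28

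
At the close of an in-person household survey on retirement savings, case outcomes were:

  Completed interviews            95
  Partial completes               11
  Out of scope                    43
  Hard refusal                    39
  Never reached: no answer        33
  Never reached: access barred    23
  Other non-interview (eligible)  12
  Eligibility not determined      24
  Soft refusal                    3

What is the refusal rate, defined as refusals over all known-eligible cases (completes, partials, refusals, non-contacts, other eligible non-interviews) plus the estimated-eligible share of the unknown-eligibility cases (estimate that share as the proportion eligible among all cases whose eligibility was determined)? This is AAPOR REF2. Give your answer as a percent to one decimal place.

Declined to participate = 39 + 3 = 42
No contact after all attempts = 33 + 23 = 56
Top = 42
Known eligible = 95 + 11 + 42 + 56 + 12 = 216
e = 216 / (216 + 43) = 216 / 259 = 0.8340
e × U = 0.8340 × 24 = 20.02
Denom = 216 + 20.02 = 236.02
REF2 = 42 / 236.02 = 0.1780

17.8%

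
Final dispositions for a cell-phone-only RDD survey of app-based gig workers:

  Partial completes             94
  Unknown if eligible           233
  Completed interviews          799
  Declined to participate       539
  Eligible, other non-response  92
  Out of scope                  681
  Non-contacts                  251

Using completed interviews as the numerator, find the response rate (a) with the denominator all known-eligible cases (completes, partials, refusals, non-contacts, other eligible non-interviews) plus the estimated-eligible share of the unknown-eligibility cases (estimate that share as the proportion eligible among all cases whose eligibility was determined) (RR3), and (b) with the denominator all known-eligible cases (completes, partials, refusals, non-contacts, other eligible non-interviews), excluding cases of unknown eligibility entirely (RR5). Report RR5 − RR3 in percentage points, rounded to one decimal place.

3.9

Num → 799
Determined eligible → 799 + 94 + 539 + 251 + 92 = 1775
e = 1775 / (1775 + 681) = 1775 / 2456 = 0.7227
Estimated eligible among unknowns → 0.7227 × 233 = 168.39
Denominator → 1775 + 168.39 = 1943.39
RR3 = 799 / 1943.39 = 0.4111
Denominator → 799 + 94 + 539 + 251 + 92 = 1775
RR5 = 799 / 1775 = 0.4501
Difference = 45.01 − 41.11 = 3.90 percentage points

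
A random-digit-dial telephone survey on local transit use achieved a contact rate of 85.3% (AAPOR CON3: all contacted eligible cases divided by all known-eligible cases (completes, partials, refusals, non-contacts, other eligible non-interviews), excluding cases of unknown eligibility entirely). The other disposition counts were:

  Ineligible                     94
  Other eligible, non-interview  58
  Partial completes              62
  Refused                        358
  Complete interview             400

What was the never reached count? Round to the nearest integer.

Top → 400 + 62 + 358 + 58 = 878
CON3 = 878 / D = 0.853
D = 878 / 0.853 = 1029.3
Remaining denominator categories sum to 878
never reached = 1029.3 − 878 ≈ 151

151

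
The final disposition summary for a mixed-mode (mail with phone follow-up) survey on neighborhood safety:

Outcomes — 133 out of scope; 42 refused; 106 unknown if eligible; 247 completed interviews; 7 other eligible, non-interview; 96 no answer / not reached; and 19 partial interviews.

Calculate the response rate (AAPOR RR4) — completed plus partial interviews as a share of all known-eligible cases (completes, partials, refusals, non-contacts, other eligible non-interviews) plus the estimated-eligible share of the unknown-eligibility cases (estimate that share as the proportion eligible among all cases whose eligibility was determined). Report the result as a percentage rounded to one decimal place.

54.2%

Numerator: 247 + 19 = 266
Eligible (known): 247 + 19 + 42 + 96 + 7 = 411
e = 411 / (411 + 133) = 411 / 544 = 0.7555
e × U: 0.7555 × 106 = 80.08
Denominator: 411 + 80.08 = 491.08
RR4 = 266 / 491.08 = 0.5417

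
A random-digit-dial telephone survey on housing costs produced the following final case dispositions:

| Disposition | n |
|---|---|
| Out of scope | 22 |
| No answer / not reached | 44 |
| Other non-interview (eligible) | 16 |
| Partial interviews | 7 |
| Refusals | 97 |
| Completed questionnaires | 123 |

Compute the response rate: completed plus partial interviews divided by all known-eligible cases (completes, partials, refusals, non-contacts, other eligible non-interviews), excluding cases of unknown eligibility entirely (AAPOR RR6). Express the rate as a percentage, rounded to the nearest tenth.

Numerator = 123 + 7 = 130
Base = 123 + 7 + 97 + 44 + 16 = 287
RR6 = 130 / 287 = 0.4530

45.3%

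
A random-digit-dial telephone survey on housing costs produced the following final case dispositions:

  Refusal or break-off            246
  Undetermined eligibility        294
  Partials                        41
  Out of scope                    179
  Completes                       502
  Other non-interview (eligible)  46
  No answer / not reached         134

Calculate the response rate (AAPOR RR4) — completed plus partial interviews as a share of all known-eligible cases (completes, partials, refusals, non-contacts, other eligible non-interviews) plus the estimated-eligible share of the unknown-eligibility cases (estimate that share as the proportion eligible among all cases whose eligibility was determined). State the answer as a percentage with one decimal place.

Num = 502 + 41 = 543
Eligible (known) = 502 + 41 + 246 + 134 + 46 = 969
e = 969 / (969 + 179) = 969 / 1148 = 0.8441
Estimated eligible among unknowns = 0.8441 × 294 = 248.17
Base = 969 + 248.17 = 1217.17
RR4 = 543 / 1217.17 = 0.4461

44.6%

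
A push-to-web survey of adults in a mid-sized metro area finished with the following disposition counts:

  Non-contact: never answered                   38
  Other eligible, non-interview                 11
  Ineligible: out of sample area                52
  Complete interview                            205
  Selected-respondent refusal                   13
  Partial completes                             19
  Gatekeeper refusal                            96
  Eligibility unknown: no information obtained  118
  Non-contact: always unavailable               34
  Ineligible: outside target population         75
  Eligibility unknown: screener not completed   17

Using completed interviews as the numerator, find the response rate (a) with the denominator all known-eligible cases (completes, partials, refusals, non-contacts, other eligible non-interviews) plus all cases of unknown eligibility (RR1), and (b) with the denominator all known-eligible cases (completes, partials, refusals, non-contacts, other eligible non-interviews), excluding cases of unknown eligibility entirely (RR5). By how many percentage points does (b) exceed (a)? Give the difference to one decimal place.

Declined to participate = 96 + 13 = 109
Never reached = 38 + 34 = 72
Undetermined eligibility = 17 + 118 = 135
Out of scope = 75 + 52 = 127
Top = 205
Denominator = 205 + 19 + 109 + 72 + 11 + 135 = 551
RR1 = 205 / 551 = 0.3721
Denominator = 205 + 19 + 109 + 72 + 11 = 416
RR5 = 205 / 416 = 0.4928
Difference = 49.28 − 37.21 = 12.07 percentage points

12.1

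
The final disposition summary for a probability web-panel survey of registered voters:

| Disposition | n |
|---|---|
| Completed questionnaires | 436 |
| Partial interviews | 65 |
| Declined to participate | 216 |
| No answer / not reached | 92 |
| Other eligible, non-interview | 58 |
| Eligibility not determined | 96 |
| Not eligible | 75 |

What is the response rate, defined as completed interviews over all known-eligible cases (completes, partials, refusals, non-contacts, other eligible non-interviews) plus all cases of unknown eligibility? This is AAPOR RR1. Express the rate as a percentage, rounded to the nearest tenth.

Num → 436
Denom → 436 + 65 + 216 + 92 + 58 + 96 = 963
RR1 = 436 / 963 = 0.4528

45.3%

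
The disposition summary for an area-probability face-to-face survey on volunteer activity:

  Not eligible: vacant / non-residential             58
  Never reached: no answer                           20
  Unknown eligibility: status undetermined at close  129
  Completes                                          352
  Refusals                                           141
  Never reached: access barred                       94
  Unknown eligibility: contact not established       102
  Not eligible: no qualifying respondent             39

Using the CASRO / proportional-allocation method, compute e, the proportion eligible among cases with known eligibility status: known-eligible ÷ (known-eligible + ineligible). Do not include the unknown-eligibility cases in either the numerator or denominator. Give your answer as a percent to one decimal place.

86.2%

No contact after all attempts = 20 + 94 = 114
Unknown if eligible = 102 + 129 = 231
Out of scope = 39 + 58 = 97
Known eligible → 352 + 141 + 114 = 607
e = 607 / (607 + 97) = 607 / 704 = 0.8622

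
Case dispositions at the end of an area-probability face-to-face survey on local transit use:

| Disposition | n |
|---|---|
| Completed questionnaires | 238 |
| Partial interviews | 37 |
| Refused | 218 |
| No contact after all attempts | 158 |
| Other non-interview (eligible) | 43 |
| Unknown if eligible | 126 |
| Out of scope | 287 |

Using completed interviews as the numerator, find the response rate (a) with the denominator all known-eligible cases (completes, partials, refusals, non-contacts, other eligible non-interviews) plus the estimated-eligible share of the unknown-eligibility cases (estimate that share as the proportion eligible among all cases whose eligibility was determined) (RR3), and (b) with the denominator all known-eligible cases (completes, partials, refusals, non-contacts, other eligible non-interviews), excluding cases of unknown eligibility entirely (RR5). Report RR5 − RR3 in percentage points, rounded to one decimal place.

Top: 238
Determined eligible: 238 + 37 + 218 + 158 + 43 = 694
e = 694 / (694 + 287) = 694 / 981 = 0.7074
Estimated eligible among unknowns: 0.7074 × 126 = 89.13
Denom: 694 + 89.13 = 783.13
RR3 = 238 / 783.13 = 0.3039
Denom: 238 + 37 + 218 + 158 + 43 = 694
RR5 = 238 / 694 = 0.3429
Difference = 34.29 − 30.39 = 3.90 percentage points

3.9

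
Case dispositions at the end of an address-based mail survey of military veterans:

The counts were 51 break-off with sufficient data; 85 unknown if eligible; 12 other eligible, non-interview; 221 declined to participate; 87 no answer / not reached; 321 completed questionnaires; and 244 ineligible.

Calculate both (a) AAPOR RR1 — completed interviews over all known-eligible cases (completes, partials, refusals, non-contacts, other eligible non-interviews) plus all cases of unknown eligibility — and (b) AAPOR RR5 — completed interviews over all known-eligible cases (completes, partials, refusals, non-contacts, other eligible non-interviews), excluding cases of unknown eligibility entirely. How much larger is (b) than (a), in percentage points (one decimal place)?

5.1

Numerator → 321
Denom → 321 + 51 + 221 + 87 + 12 + 85 = 777
RR1 = 321 / 777 = 0.4131
Denom → 321 + 51 + 221 + 87 + 12 = 692
RR5 = 321 / 692 = 0.4639
Difference = 46.39 − 41.31 = 5.08 percentage points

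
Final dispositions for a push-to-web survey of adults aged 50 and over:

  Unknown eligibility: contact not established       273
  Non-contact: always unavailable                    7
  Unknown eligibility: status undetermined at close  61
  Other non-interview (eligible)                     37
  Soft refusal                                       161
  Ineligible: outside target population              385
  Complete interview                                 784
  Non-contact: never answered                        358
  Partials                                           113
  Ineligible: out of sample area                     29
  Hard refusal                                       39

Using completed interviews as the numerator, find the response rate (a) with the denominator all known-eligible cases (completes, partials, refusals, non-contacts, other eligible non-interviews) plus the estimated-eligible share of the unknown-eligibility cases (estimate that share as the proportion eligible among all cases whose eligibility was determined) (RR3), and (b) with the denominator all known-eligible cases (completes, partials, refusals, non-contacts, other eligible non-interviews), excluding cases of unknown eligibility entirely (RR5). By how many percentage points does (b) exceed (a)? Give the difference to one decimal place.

7.8

Refusals = 39 + 161 = 200
No answer / not reached = 358 + 7 = 365
Unknown eligibility = 273 + 61 = 334
Not eligible = 385 + 29 = 414
Numerator → 784
Known eligible → 784 + 113 + 200 + 365 + 37 = 1499
e = 1499 / (1499 + 414) = 1499 / 1913 = 0.7836
Eligible share of unknowns → 0.7836 × 334 = 261.72
Denominator → 1499 + 261.72 = 1760.72
RR3 = 784 / 1760.72 = 0.4453
Denominator → 784 + 113 + 200 + 365 + 37 = 1499
RR5 = 784 / 1499 = 0.5230
Difference = 52.30 − 44.53 = 7.77 percentage points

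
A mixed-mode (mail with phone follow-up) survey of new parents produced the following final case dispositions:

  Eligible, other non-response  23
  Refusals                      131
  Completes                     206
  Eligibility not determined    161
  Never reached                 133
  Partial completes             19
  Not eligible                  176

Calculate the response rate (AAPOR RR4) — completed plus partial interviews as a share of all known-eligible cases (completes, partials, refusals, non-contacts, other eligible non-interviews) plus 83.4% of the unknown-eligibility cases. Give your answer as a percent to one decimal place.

34.8%

Numerator = 206 + 19 = 225
Known eligible = 206 + 19 + 131 + 133 + 23 = 512
Eligible share of unknowns = 0.8340 × 161 = 134.27
Base = 512 + 134.27 = 646.27
RR4 = 225 / 646.27 = 0.3482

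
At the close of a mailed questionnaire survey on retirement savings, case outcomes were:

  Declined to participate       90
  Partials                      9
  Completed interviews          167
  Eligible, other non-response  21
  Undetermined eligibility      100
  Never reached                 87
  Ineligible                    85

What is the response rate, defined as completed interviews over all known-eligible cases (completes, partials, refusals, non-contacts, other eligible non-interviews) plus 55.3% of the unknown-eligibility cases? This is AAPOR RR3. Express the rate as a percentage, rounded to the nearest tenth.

38.9%

Numerator → 167
Known eligible → 167 + 9 + 90 + 87 + 21 = 374
Eligible share of unknowns → 0.5530 × 100 = 55.30
Base → 374 + 55.30 = 429.30
RR3 = 167 / 429.30 = 0.3890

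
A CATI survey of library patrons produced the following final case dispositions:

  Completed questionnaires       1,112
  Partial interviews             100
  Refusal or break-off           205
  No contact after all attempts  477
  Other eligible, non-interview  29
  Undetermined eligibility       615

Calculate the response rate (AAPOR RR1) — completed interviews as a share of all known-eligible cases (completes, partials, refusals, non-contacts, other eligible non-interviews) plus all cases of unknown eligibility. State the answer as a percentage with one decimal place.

Numerator = 1112
Base = 1112 + 100 + 205 + 477 + 29 + 615 = 2538
RR1 = 1112 / 2538 = 0.4381

43.8%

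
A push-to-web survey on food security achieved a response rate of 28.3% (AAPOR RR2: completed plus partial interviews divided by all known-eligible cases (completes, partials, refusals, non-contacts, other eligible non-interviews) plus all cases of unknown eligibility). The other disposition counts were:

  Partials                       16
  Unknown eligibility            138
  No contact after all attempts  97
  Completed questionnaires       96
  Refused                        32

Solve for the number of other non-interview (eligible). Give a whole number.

17

Num → 96 + 16 = 112
RR2 = 112 / D = 0.283
D = 112 / 0.283 = 395.8
Rest of base = 379
other non-interview (eligible) = 395.8 − 379 ≈ 17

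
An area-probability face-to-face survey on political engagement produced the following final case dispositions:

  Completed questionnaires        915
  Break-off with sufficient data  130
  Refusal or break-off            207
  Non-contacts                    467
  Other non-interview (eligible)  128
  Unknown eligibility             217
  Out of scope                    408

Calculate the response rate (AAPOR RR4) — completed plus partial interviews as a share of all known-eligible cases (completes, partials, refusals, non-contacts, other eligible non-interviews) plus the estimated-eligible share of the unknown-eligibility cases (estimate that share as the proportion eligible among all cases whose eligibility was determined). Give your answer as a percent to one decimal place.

Num = 915 + 130 = 1045
Known eligible = 915 + 130 + 207 + 467 + 128 = 1847
e = 1847 / (1847 + 408) = 1847 / 2255 = 0.8191
Eligible share of unknowns = 0.8191 × 217 = 177.74
Denominator = 1847 + 177.74 = 2024.74
RR4 = 1045 / 2024.74 = 0.5161

51.6%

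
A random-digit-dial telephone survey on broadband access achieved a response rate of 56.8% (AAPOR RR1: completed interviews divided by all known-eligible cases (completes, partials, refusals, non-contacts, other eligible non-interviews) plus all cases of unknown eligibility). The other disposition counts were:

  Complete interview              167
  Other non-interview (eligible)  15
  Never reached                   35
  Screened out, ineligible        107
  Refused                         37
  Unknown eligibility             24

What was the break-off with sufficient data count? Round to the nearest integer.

16

RR1 = 167 / D = 0.568
D = 167 / 0.568 = 294.0
Rest of base = 278
break-off with sufficient data = 294.0 − 278 ≈ 16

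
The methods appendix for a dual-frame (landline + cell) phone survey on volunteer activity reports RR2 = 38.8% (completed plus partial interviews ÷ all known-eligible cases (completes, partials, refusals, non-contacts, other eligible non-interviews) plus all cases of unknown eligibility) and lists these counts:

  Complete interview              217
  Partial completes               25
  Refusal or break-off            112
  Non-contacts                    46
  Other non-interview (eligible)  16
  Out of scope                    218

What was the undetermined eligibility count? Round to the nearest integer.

Num: 217 + 25 = 242
RR2 = 242 / D = 0.388
D = 242 / 0.388 = 623.7
Other denominator terms total 416
undetermined eligibility = 623.7 − 416 ≈ 208

208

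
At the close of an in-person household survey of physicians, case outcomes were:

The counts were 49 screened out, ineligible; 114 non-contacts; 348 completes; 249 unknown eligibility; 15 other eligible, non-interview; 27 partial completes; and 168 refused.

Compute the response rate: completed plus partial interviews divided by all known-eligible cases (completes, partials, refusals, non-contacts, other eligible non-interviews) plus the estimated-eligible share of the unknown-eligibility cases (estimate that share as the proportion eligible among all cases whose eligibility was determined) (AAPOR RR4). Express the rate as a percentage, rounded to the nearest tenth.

41.5%

Top = 348 + 27 = 375
Determined eligible = 348 + 27 + 168 + 114 + 15 = 672
e = 672 / (672 + 49) = 672 / 721 = 0.9320
e × U = 0.9320 × 249 = 232.07
Denom = 672 + 232.07 = 904.07
RR4 = 375 / 904.07 = 0.4148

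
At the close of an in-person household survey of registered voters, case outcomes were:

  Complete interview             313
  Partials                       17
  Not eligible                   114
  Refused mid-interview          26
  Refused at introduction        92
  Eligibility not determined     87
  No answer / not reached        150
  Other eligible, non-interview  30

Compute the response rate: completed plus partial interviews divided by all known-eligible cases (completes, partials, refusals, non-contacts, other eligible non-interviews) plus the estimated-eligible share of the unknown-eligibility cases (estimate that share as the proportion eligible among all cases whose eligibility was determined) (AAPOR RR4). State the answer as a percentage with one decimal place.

47.0%

Refusals = 92 + 26 = 118
Top: 313 + 17 = 330
Known eligible: 313 + 17 + 118 + 150 + 30 = 628
e = 628 / (628 + 114) = 628 / 742 = 0.8464
Eligible share of unknowns: 0.8464 × 87 = 73.64
Base: 628 + 73.64 = 701.64
RR4 = 330 / 701.64 = 0.4703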